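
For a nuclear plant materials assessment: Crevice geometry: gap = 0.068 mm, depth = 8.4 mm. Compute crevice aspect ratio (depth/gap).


Aspect ratio = depth / gap
Ratio = 8.4 / 0.068 = 123.5

123.5


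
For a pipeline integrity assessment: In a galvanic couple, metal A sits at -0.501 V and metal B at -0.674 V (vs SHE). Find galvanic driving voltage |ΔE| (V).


Driving voltage is the absolute potential difference.
|ΔE| = |-0.501 − (-0.674)| = 0.173 V

0.173 V


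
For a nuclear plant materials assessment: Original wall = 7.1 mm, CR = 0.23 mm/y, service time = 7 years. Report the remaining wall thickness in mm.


Remaining wall = original − CR × time
t = 7.1 − 0.23*7 = 7.1 − 1.61 = 5.49 mm

5.49 mm


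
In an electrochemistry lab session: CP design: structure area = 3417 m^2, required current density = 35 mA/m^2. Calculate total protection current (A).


I = area * current density, then convert mA → A (÷1000)
I = 3417 * 35 / 1000 = 119.6 A

119.6 A


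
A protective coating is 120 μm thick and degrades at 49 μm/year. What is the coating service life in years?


Service life = thickness / degradation rate
Life = 120 / 49 = 2.4 years

2.4 years


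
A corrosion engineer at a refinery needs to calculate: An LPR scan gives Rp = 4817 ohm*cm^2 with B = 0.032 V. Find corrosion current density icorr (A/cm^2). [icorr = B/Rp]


Apply the Stern-Geary relation: icorr = B / Rp
icorr = 0.032 / 4817 = 6.643×10^-6 A/cm^2

6.643×10^-6 A/cm^2


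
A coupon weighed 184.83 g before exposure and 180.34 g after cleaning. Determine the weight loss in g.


Weight loss = initial − final
WL = 184.83 − 180.34 = 4.49 g

4.49 g


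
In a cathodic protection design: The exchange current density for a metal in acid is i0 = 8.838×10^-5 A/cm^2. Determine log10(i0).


i0 = 8.838×10^-5 A/cm^2
log10(i0) = -4.054

-4.054


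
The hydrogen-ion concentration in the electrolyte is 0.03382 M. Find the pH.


pH = −log10[H+]
pH = −log10(0.03382) = 1.47

1.47


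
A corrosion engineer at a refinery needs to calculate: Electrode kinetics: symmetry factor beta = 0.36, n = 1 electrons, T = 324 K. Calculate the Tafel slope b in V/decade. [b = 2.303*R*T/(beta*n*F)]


Apply the Tafel slope relation: b = 2.303*R*T/(beta*n*F)
Numerator: 2.303 * 8.314 * 324 = 6203.67
Denominator: 0.36 * 1 * 96485 = 34734.6
b = 6203.67 / 34734.6 = 0.179 V/decade

0.179 V/decade


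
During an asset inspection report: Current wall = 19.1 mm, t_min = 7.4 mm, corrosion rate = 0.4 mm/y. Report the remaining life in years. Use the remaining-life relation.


Apply the remaining-life relation: RL = (t_current − t_min) / CR
RL = (19.1 − 7.4) / 0.4 = 11.7 / 0.4 = 29.3 years

29.3 years


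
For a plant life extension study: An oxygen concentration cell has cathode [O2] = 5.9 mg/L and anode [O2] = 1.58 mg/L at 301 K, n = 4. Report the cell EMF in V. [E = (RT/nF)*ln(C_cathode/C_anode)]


Apply the Nernst concentration-cell relation: E = (RT/nF)*ln(C_cathode/C_anode)
RT/nF = 8.314*301/(4*96485) = 0.0064842 V
ln(5.9/1.58) = 1.31753
E = 0.0064842 * 1.31753 = 0.00854 V

0.00854 V


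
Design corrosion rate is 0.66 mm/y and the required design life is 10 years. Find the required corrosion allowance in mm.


Corrosion allowance = CR × design life
CA = 0.66 * 10 = 6.6 mm

6.6 mm


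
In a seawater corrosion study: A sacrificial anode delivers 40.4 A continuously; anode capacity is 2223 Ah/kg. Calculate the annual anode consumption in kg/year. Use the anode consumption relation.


Annual consumption = current * hours per year / capacity
Rate = 40.4 * 8760 / 2223 = 159.2 kg/year

159.2 kg/year


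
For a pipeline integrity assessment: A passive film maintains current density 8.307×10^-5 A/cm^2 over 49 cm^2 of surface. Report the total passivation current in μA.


I = i_pass * A, then convert A → μA (×10^6)
I = 8.307×10^-5 * 49 * 10^6 = 4070.43 μA

4070.43 μA


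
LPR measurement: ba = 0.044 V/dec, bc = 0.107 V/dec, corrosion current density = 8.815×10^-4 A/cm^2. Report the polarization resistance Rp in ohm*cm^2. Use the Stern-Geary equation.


Apply the Stern-Geary equation: Rp = ba*bc / (2.303*icorr*(ba+bc))
ba*bc = 0.044*0.107 = 0.004708
ba+bc = 0.151; 2.303*icorr*(ba+bc) = 2.303*8.815×10^-4*0.151 = 3.0654427×10^-4
Rp = 0.004708 / 3.0654427×10^-4 = 15.36 ohm*cm^2

15.36 ohm*cm^2


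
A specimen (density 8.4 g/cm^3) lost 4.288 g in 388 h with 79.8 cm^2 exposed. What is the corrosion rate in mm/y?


Apply the mm/y weight-loss relation: CR = 87600 * W / (D * A * T)
Numerator: 87600 * 4.288 = 375628.8
Denominator: 8.4 * 79.8 * 388 = 260084.16
CR = 375628.8 / 260084.16 = 1.4443 mm/y

1.4443 mm/y


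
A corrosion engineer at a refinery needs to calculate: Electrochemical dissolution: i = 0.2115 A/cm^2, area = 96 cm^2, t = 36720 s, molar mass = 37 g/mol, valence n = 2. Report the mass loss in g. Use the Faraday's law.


Apply Faraday's law: m = i*A*t*M / (n*F)
Total charge passed Q = i*A*t = 0.2115*96*36720 = 745562.88 C
m = Q*M/(n*F) = 745562.88*37/(2*96485) = 142.954 g

142.954 g


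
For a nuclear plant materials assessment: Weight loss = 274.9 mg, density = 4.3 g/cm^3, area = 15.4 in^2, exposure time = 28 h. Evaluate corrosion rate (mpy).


Apply the mpy weight-loss relation: CR = 534 * W / (D * A * T)
Numerator: 534 * 274.9 = 146796.6
Denominator: 4.3 * 15.4 * 28 = 1854.16
CR = 146796.6 / 1854.16 = 79.17148 mpy

79.17148 mpy


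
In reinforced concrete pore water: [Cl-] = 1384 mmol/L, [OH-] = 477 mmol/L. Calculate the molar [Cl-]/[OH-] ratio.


Threshold parameter = [Cl-] / [OH-] (molar basis; both in mmol/L, so units cancel)
Ratio = 1384 / 477 = 2.9

2.9


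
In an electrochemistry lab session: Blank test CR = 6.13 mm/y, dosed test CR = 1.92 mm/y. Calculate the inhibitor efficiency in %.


Apply the inhibitor-efficiency definition: IE = (CR_blank − CR_inh)/CR_blank × 100
IE = (6.13 − 1.92) / 6.13 × 100
IE = 4.21 / 6.13 × 100 = 68.7 %

68.7 %


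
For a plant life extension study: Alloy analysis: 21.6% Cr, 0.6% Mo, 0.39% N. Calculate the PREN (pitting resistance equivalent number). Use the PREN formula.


Apply the PREN formula: PREN = Cr + 3.3*Mo + 16*N
PREN = 21.6 + 3.3*0.6 + 16*0.39
PREN = 21.6 + 1.98 + 6.24 = 29.82

29.82


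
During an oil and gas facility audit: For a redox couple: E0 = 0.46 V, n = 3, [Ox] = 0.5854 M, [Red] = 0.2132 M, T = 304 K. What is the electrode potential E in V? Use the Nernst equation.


Apply the Nernst equation: E = E0 + (RT/nF)*ln([Ox]/[Red])
Step 1: RT/nF = 8.314*304/(3*96485) = 0.00873178 V
Step 2: [Ox]/[Red] = 0.5854/0.2132 = 2.745779
Step 3: ln(2.745779) = 1.010065
Step 4: correction = 0.00873178 * 1.010065 = 0.0088 V
E = 0.46 + 0.0088 = 0.4688 V

0.4688 V


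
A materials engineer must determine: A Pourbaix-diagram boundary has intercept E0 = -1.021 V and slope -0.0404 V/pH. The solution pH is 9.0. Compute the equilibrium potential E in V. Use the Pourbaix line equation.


Apply the Pourbaix line equation: E = E0 + slope*pH
E = -1.021 + (-0.0404)*9.0 = -1.021 + (-0.3636) = -1.3846 V
Rounded to 3 decimal places: E = -1.385 V

-1.385 V


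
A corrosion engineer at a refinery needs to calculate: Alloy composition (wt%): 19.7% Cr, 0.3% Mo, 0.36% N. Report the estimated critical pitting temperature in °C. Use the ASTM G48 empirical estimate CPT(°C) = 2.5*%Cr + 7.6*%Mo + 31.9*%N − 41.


Apply the ASTM G48 empirical CPT estimate: CPT(°C) = 2.5*%Cr + 7.6*%Mo + 31.9*%N − 41
2.5*19.7 = 49.25; 7.6*0.3 = 2.28; 31.9*0.36 = 11.484
CPT = 49.25 + 2.28 + 11.484 − 41 = 22.014 °C
Rounded to 0.1 °C: CPT ≈ 22.0 °C

22.0 °C


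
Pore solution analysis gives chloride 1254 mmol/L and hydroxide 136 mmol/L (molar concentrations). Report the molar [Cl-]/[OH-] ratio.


Threshold parameter = [Cl-] / [OH-] (molar basis; both in mmol/L, so units cancel)
Ratio = 1254 / 136 = 9.22

9.22


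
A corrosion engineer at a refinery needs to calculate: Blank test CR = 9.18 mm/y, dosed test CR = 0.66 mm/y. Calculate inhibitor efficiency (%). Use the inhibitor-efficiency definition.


Apply the inhibitor-efficiency definition: IE = (CR_blank − CR_inh)/CR_blank × 100
IE = (9.18 − 0.66) / 9.18 × 100
IE = 8.52 / 9.18 × 100 = 92.8 %

92.8 %


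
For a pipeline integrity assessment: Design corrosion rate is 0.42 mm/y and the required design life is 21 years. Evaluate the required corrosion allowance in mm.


Corrosion allowance = CR × design life
CA = 0.42 * 21 = 8.82 mm

8.82 mm


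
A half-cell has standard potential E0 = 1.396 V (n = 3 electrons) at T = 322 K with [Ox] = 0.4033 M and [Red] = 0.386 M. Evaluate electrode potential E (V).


Apply the Nernst equation: E = E0 + (RT/nF)*ln([Ox]/[Red])
Step 1: RT/nF = 8.314*322/(3*96485) = 0.00924879 V
Step 2: [Ox]/[Red] = 0.4033/0.386 = 1.044819
Step 3: ln(1.044819) = 0.043844
Step 4: correction = 0.00924879 * 0.043844 = 0.0004 V
E = 1.396 + 0.0004 = 1.3964 V

1.3964 V


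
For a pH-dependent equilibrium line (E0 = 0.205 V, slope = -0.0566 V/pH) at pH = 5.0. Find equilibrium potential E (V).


Apply the Pourbaix line equation: E = E0 + slope*pH
E = 0.205 + (-0.0566)*5.0 = 0.205 + (-0.283) = -0.078 V
Rounded to 3 decimal places: E = -0.078 V

-0.078 V


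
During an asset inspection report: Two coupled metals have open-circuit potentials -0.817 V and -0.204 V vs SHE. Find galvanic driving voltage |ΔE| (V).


Driving voltage is the absolute potential difference.
|ΔE| = |-0.817 − (-0.204)| = 0.613 V

0.613 V


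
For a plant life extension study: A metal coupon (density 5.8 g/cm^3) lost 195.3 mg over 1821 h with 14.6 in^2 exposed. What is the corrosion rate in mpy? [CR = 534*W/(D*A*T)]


Apply the mpy weight-loss relation: CR = 534 * W / (D * A * T)
Numerator: 534 * 195.3 = 104290.2
Denominator: 5.8 * 14.6 * 1821 = 154202.28
CR = 104290.2 / 154202.28 = 0.67632 mpy

0.67632 mpy


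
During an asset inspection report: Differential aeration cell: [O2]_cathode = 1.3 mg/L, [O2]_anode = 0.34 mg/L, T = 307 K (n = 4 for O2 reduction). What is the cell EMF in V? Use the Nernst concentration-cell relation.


Apply the Nernst concentration-cell relation: E = (RT/nF)*ln(C_cathode/C_anode)
RT/nF = 8.314*307/(4*96485) = 0.00661346 V
ln(1.3/0.34) = 1.34117
E = 0.00661346 * 1.34117 = 0.00887 V

0.00887 V


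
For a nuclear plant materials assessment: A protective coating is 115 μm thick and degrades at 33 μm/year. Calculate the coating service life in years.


Service life = thickness / degradation rate
Life = 115 / 33 = 3.5 years

3.5 years


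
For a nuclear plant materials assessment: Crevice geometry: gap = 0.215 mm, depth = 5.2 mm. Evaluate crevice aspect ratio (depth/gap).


Aspect ratio = depth / gap
Ratio = 5.2 / 0.215 = 24.2

24.2


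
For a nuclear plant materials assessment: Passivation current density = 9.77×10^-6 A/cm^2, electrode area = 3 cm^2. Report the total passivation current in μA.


I = i_pass * A, then convert A → μA (×10^6)
I = 9.77×10^-6 * 3 * 10^6 = 29.31 μA

29.31 μA


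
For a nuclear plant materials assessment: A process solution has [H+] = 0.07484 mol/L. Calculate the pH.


pH = −log10[H+]
pH = −log10(0.07484) = 1.13

1.13


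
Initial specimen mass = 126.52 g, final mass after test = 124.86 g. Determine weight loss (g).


Weight loss = initial − final
WL = 126.52 − 124.86 = 1.66 g

1.66 g


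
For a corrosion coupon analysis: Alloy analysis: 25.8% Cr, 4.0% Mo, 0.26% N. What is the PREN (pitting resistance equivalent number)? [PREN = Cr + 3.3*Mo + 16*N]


Apply the PREN formula: PREN = Cr + 3.3*Mo + 16*N
PREN = 25.8 + 3.3*4.0 + 16*0.26
PREN = 25.8 + 13.2 + 4.16 = 43.16

43.16


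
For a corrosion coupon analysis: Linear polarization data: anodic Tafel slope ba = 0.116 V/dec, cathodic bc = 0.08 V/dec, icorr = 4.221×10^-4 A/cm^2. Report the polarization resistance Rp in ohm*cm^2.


Apply the Stern-Geary equation: Rp = ba*bc / (2.303*icorr*(ba+bc))
ba*bc = 0.116*0.08 = 0.00928
ba+bc = 0.196; 2.303*icorr*(ba+bc) = 2.303*4.221×10^-4*0.196 = 1.9053087×10^-4
Rp = 0.00928 / 1.9053087×10^-4 = 48.7 ohm*cm^2

48.7 ohm*cm^2


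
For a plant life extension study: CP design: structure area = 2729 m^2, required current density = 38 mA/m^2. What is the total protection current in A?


I = area * current density, then convert mA → A (÷1000)
I = 2729 * 38 / 1000 = 103.7 A

103.7 A


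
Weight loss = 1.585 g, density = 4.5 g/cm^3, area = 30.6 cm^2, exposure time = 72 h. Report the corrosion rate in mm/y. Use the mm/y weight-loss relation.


Apply the mm/y weight-loss relation: CR = 87600 * W / (D * A * T)
Numerator: 87600 * 1.585 = 138846.0
Denominator: 4.5 * 30.6 * 72 = 9914.4
CR = 138846.0 / 9914.4 = 14.00448 mm/y

14.00448 mm/y


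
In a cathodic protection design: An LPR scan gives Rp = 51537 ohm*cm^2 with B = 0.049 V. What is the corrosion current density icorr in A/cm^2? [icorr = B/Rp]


Apply the Stern-Geary relation: icorr = B / Rp
icorr = 0.049 / 51537 = 9.508×10^-7 A/cm^2

9.508×10^-7 A/cm^2


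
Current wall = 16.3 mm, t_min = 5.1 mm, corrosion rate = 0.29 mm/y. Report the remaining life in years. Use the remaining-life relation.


Apply the remaining-life relation: RL = (t_current − t_min) / CR
RL = (16.3 − 5.1) / 0.29 = 11.2 / 0.29 = 38.6 years

38.6 years


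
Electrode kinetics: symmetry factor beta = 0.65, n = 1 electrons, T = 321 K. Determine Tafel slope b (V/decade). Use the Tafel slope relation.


Apply the Tafel slope relation: b = 2.303*R*T/(beta*n*F)
Numerator: 2.303 * 8.314 * 321 = 6146.23
Denominator: 0.65 * 1 * 96485 = 62715.25
b = 6146.23 / 62715.25 = 0.098 V/decade

0.098 V/decade


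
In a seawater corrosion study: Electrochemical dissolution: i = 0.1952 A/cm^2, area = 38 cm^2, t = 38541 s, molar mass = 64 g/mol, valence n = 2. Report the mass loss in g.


Apply Faraday's law: m = i*A*t*M / (n*F)
Total charge passed Q = i*A*t = 0.1952*38*38541 = 285881.7216 C
m = Q*M/(n*F) = 285881.7216*64/(2*96485) = 94.81489 g

94.81489 g


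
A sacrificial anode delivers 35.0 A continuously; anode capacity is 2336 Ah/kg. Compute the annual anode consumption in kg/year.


Annual consumption = current * hours per year / capacity
Rate = 35.0 * 8760 / 2336 = 131.3 kg/year

131.3 kg/year


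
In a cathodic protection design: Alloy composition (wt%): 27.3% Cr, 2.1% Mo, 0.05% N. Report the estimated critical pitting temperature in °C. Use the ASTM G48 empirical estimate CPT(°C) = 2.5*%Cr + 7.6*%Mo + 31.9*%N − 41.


Apply the ASTM G48 empirical CPT estimate: CPT(°C) = 2.5*%Cr + 7.6*%Mo + 31.9*%N − 41
2.5*27.3 = 68.25; 7.6*2.1 = 15.96; 31.9*0.05 = 1.595
CPT = 68.25 + 15.96 + 1.595 − 41 = 44.805 °C
Rounded to 0.1 °C: CPT ≈ 44.8 °C

44.8 °C


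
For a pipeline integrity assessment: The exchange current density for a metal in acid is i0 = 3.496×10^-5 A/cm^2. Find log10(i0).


i0 = 3.496×10^-5 A/cm^2
log10(i0) = -4.456

-4.456


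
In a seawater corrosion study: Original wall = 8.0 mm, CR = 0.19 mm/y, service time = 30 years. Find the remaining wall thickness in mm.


Remaining wall = original − CR × time
t = 8.0 − 0.19*30 = 8.0 − 5.7 = 2.3 mm

2.3 mm


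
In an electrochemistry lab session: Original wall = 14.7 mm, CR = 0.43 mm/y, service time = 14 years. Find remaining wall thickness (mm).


Remaining wall = original − CR × time
t = 14.7 − 0.43*14 = 14.7 − 6.02 = 8.68 mm

8.68 mm


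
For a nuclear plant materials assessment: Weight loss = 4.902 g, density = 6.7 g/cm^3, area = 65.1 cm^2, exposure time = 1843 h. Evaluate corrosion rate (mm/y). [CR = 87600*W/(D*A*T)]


Apply the mm/y weight-loss relation: CR = 87600 * W / (D * A * T)
Numerator: 87600 * 4.902 = 429415.2
Denominator: 6.7 * 65.1 * 1843 = 803861.31
CR = 429415.2 / 803861.31 = 0.5342 mm/y

0.5342 mm/y


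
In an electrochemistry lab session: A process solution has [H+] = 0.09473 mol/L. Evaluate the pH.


pH = −log10[H+]
pH = −log10(0.09473) = 1.02

1.02


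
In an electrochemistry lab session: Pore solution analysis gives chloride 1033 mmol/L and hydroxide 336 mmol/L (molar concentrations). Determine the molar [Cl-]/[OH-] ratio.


Threshold parameter = [Cl-] / [OH-] (molar basis; both in mmol/L, so units cancel)
Ratio = 1033 / 336 = 3.07

3.07


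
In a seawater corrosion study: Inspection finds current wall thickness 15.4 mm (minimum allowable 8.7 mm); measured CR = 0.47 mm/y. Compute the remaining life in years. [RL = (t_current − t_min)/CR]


Apply the remaining-life relation: RL = (t_current − t_min) / CR
RL = (15.4 − 8.7) / 0.47 = 6.7 / 0.47 = 14.3 years

14.3 years


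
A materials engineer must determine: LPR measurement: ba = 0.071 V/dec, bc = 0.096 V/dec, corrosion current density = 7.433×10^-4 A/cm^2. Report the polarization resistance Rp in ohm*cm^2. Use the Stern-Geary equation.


Apply the Stern-Geary equation: Rp = ba*bc / (2.303*icorr*(ba+bc))
ba*bc = 0.071*0.096 = 0.006816
ba+bc = 0.167; 2.303*icorr*(ba+bc) = 2.303*7.433×10^-4*0.167 = 2.8587392×10^-4
Rp = 0.006816 / 2.8587392×10^-4 = 23.8 ohm*cm^2

23.8 ohm*cm^2


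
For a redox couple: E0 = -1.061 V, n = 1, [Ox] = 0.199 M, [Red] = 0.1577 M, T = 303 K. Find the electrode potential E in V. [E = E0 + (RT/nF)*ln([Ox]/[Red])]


Apply the Nernst equation: E = E0 + (RT/nF)*ln([Ox]/[Red])
Step 1: RT/nF = 8.314*303/(1*96485) = 0.02610916 V
Step 2: [Ox]/[Red] = 0.199/0.1577 = 1.26189
Step 3: ln(1.26189) = 0.232611
Step 4: correction = 0.02610916 * 0.232611 = 0.0061 V
E = -1.061 + 0.0061 = -1.0549 V

-1.0549 V


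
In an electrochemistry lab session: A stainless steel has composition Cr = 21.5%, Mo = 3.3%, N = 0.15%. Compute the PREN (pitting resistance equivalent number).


Apply the PREN formula: PREN = Cr + 3.3*Mo + 16*N
PREN = 21.5 + 3.3*3.3 + 16*0.15
PREN = 21.5 + 10.89 + 2.4 = 34.79

34.79


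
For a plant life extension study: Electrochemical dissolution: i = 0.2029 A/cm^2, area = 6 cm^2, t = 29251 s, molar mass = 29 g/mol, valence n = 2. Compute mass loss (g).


Apply Faraday's law: m = i*A*t*M / (n*F)
Total charge passed Q = i*A*t = 0.2029*6*29251 = 35610.1674 C
m = Q*M/(n*F) = 35610.1674*29/(2*96485) = 5.3516 g

5.3516 g


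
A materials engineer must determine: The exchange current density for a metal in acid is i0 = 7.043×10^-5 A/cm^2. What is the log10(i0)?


i0 = 7.043×10^-5 A/cm^2
log10(i0) = -4.152

-4.152


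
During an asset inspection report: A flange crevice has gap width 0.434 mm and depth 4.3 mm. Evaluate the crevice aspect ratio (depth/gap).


Aspect ratio = depth / gap
Ratio = 4.3 / 0.434 = 9.9

9.9


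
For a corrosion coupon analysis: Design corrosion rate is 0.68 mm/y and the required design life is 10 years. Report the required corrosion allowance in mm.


Corrosion allowance = CR × design life
CA = 0.68 * 10 = 6.8 mm

6.8 mm


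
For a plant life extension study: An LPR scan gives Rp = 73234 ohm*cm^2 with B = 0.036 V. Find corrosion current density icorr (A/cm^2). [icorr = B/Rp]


Apply the Stern-Geary relation: icorr = B / Rp
icorr = 0.036 / 73234 = 4.916×10^-7 A/cm^2

4.916×10^-7 A/cm^2


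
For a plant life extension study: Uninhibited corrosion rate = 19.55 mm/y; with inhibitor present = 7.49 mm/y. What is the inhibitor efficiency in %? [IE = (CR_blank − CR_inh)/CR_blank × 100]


Apply the inhibitor-efficiency definition: IE = (CR_blank − CR_inh)/CR_blank × 100
IE = (19.55 − 7.49) / 19.55 × 100
IE = 12.06 / 19.55 × 100 = 61.7 %

61.7 %


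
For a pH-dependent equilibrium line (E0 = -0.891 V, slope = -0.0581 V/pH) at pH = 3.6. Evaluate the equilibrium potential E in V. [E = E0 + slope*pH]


Apply the Pourbaix line equation: E = E0 + slope*pH
E = -0.891 + (-0.0581)*3.6 = -0.891 + (-0.20916) = -1.10016 V
Rounded to 3 decimal places: E = -1.100 V

-1.100 V


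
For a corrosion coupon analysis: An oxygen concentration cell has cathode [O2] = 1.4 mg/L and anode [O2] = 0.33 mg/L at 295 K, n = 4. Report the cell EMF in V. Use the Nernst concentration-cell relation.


Apply the Nernst concentration-cell relation: E = (RT/nF)*ln(C_cathode/C_anode)
RT/nF = 8.314*295/(4*96485) = 0.00635495 V
ln(1.4/0.33) = 1.44513
E = 0.00635495 * 1.44513 = 0.00918 V

0.00918 V


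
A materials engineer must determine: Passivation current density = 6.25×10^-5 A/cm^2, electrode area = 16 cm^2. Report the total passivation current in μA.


I = i_pass * A, then convert A → μA (×10^6)
I = 6.25×10^-5 * 16 * 10^6 = 1000.0 μA

1000.0 μA


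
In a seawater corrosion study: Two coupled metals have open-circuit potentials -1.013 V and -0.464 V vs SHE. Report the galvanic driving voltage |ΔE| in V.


Driving voltage is the absolute potential difference.
|ΔE| = |-1.013 − (-0.464)| = 0.549 V

0.549 V


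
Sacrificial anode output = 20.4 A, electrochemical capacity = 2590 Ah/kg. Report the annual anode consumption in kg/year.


Annual consumption = current * hours per year / capacity
Rate = 20.4 * 8760 / 2590 = 69.0 kg/year

69.0 kg/year


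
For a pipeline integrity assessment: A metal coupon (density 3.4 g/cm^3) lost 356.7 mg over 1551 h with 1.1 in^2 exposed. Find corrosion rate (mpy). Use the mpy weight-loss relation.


Apply the mpy weight-loss relation: CR = 534 * W / (D * A * T)
Numerator: 534 * 356.7 = 190477.8
Denominator: 3.4 * 1.1 * 1551 = 5800.74
CR = 190477.8 / 5800.74 = 32.83681 mpy

32.83681 mpy


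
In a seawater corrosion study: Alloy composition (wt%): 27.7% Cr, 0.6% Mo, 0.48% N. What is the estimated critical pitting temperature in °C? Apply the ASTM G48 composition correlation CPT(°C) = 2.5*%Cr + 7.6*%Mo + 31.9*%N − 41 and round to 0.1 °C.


Apply the ASTM G48 empirical CPT estimate: CPT(°C) = 2.5*%Cr + 7.6*%Mo + 31.9*%N − 41
2.5*27.7 = 69.25; 7.6*0.6 = 4.56; 31.9*0.48 = 15.312
CPT = 69.25 + 4.56 + 15.312 − 41 = 48.122 °C
Rounded to 0.1 °C: CPT ≈ 48.1 °C

48.1 °C


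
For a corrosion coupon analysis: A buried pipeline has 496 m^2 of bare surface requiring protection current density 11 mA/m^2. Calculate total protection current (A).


I = area * current density, then convert mA → A (÷1000)
I = 496 * 11 / 1000 = 5.46 A

5.46 A


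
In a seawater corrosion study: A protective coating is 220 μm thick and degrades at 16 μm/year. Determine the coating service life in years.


Service life = thickness / degradation rate
Life = 220 / 16 = 13.8 years

13.8 years


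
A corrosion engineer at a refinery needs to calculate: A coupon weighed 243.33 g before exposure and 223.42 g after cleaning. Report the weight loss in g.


Weight loss = initial − final
WL = 243.33 − 223.42 = 19.91 g

19.91 g


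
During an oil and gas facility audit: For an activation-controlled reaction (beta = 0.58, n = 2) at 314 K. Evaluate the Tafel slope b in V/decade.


Apply the Tafel slope relation: b = 2.303*R*T/(beta*n*F)
Numerator: 2.303 * 8.314 * 314 = 6012.2
Denominator: 0.58 * 2 * 96485 = 111922.6
b = 6012.2 / 111922.6 = 0.0537 V/decade

0.0537 V/decade


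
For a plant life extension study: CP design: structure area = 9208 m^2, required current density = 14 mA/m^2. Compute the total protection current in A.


I = area * current density, then convert mA → A (÷1000)
I = 9208 * 14 / 1000 = 128.91 A

128.91 A


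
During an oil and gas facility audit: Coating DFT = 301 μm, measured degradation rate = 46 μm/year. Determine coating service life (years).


Service life = thickness / degradation rate
Life = 301 / 46 = 6.5 years

6.5 years


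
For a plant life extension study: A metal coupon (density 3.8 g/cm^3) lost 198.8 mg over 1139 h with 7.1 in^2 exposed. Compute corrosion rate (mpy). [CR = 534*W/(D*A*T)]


Apply the mpy weight-loss relation: CR = 534 * W / (D * A * T)
Numerator: 534 * 198.8 = 106159.2
Denominator: 3.8 * 7.1 * 1139 = 30730.22
CR = 106159.2 / 30730.22 = 3.4546 mpy

3.4546 mpy


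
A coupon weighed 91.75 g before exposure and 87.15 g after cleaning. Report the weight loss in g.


Weight loss = initial − final
WL = 91.75 − 87.15 = 4.6 g

4.6 g


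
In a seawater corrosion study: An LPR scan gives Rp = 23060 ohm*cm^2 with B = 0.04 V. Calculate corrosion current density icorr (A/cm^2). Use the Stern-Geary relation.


Apply the Stern-Geary relation: icorr = B / Rp
icorr = 0.04 / 23060 = 1.735×10^-6 A/cm^2

1.735×10^-6 A/cm^2


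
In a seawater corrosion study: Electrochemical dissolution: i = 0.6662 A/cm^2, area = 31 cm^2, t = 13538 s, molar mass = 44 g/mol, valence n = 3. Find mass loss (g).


Apply Faraday's law: m = i*A*t*M / (n*F)
Total charge passed Q = i*A*t = 0.6662*31*13538 = 279589.4836 C
m = Q*M/(n*F) = 279589.4836*44/(3*96485) = 42.5 g

42.5 g


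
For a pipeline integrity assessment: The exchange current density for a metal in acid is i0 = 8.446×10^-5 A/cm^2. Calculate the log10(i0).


i0 = 8.446×10^-5 A/cm^2
log10(i0) = -4.073

-4.073


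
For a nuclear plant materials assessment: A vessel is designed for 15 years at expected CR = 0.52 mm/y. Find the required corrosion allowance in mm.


Corrosion allowance = CR × design life
CA = 0.52 * 15 = 7.8 mm

7.8 mm


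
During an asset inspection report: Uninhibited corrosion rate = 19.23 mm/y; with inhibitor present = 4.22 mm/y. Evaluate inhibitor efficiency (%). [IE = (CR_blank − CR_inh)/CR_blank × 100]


Apply the inhibitor-efficiency definition: IE = (CR_blank − CR_inh)/CR_blank × 100
IE = (19.23 − 4.22) / 19.23 × 100
IE = 15.01 / 19.23 × 100 = 78.1 %

78.1 %


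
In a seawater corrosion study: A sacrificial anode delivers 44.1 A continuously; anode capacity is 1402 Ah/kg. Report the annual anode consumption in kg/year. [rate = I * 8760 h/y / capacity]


Annual consumption = current * hours per year / capacity
Rate = 44.1 * 8760 / 1402 = 275.5 kg/year

275.5 kg/year


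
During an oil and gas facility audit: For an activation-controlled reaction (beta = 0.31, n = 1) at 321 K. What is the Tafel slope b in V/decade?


Apply the Tafel slope relation: b = 2.303*R*T/(beta*n*F)
Numerator: 2.303 * 8.314 * 321 = 6146.23
Denominator: 0.31 * 1 * 96485 = 29910.35
b = 6146.23 / 29910.35 = 0.205 V/decade

0.205 V/decade


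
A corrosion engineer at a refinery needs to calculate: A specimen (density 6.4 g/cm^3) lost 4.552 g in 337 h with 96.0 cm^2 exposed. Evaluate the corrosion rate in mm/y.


Apply the mm/y weight-loss relation: CR = 87600 * W / (D * A * T)
Numerator: 87600 * 4.552 = 398755.2
Denominator: 6.4 * 96.0 * 337 = 207052.8
CR = 398755.2 / 207052.8 = 1.925862 mm/y

1.925862 mm/y


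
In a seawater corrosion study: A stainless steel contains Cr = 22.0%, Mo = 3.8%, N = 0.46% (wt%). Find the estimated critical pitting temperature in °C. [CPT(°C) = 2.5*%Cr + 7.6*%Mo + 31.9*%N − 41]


Apply the ASTM G48 empirical CPT estimate: CPT(°C) = 2.5*%Cr + 7.6*%Mo + 31.9*%N − 41
2.5*22.0 = 55; 7.6*3.8 = 28.88; 31.9*0.46 = 14.674
CPT = 55 + 28.88 + 14.674 − 41 = 57.554 °C
Rounded to 0.1 °C: CPT ≈ 57.6 °C

57.6 °C


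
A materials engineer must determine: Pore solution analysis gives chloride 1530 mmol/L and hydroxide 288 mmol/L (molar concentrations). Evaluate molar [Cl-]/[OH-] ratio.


Threshold parameter = [Cl-] / [OH-] (molar basis; both in mmol/L, so units cancel)
Ratio = 1530 / 288 = 5.31

5.31


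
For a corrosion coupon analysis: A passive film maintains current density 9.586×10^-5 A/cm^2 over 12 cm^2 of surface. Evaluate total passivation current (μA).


I = i_pass * A, then convert A → μA (×10^6)
I = 9.586×10^-5 * 12 * 10^6 = 1150.32 μA

1150.32 μA


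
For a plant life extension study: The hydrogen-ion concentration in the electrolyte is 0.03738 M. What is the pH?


pH = −log10[H+]
pH = −log10(0.03738) = 1.43

1.43


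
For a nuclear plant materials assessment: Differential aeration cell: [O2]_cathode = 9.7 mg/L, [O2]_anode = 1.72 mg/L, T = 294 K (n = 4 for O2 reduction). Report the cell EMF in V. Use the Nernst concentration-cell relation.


Apply the Nernst concentration-cell relation: E = (RT/nF)*ln(C_cathode/C_anode)
RT/nF = 8.314*294/(4*96485) = 0.00633341 V
ln(9.7/1.72) = 1.7298
E = 0.00633341 * 1.7298 = 0.01096 V

0.01096 V


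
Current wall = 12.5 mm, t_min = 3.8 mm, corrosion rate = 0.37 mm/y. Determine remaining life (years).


Apply the remaining-life relation: RL = (t_current − t_min) / CR
RL = (12.5 − 3.8) / 0.37 = 8.7 / 0.37 = 23.5 years

23.5 years


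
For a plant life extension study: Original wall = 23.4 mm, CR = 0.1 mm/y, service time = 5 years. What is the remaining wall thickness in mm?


Remaining wall = original − CR × time
t = 23.4 − 0.1*5 = 23.4 − 0.5 = 22.9 mm

22.9 mm


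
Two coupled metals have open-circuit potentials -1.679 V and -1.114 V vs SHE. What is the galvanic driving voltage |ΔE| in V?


Driving voltage is the absolute potential difference.
|ΔE| = |-1.679 − (-1.114)| = 0.565 V

0.565 V


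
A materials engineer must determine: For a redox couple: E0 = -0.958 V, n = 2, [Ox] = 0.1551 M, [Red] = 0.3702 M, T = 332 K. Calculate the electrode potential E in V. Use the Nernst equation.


Apply the Nernst equation: E = E0 + (RT/nF)*ln([Ox]/[Red])
Step 1: RT/nF = 8.314*332/(2*96485) = 0.01430403 V
Step 2: [Ox]/[Red] = 0.1551/0.3702 = 0.418963
Step 3: ln(0.418963) = -0.869973
Step 4: correction = 0.01430403 * -0.869973 = -0.012 V
E = -0.958 + -0.012 = -0.97 V

-0.97 V


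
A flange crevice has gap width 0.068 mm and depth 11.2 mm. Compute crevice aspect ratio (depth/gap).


Aspect ratio = depth / gap
Ratio = 11.2 / 0.068 = 164.7

164.7


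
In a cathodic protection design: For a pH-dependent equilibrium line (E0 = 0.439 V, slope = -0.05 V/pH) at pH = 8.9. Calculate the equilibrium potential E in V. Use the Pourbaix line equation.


Apply the Pourbaix line equation: E = E0 + slope*pH
E = 0.439 + (-0.05)*8.9 = 0.439 + (-0.445) = -0.006 V
Rounded to 3 decimal places: E = -0.006 V

-0.006 V


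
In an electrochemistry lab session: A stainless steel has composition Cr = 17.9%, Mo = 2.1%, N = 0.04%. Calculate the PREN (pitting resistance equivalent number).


Apply the PREN formula: PREN = Cr + 3.3*Mo + 16*N
PREN = 17.9 + 3.3*2.1 + 16*0.04
PREN = 17.9 + 6.93 + 0.64 = 25.47

25.47


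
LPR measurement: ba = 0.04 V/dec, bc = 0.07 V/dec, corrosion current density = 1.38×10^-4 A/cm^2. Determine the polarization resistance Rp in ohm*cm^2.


Apply the Stern-Geary equation: Rp = ba*bc / (2.303*icorr*(ba+bc))
ba*bc = 0.04*0.07 = 0.0028
ba+bc = 0.11; 2.303*icorr*(ba+bc) = 2.303*1.38×10^-4*0.11 = 3.495954×10^-5
Rp = 0.0028 / 3.495954×10^-5 = 80.09 ohm*cm^2

80.09 ohm*cm^2


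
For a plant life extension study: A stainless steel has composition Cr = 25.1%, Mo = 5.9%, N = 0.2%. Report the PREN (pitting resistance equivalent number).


Apply the PREN formula: PREN = Cr + 3.3*Mo + 16*N
PREN = 25.1 + 3.3*5.9 + 16*0.2
PREN = 25.1 + 19.47 + 3.2 = 47.77

47.77


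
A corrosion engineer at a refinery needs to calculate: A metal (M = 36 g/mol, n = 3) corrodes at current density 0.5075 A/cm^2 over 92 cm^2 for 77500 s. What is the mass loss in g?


Apply Faraday's law: m = i*A*t*M / (n*F)
Total charge passed Q = i*A*t = 0.5075*92*77500 = 3618475 C
m = Q*M/(n*F) = 3618475*36/(3*96485) = 450.03576 g

450.03576 g


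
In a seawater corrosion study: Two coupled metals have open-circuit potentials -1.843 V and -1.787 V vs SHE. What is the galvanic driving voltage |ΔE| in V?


Driving voltage is the absolute potential difference.
|ΔE| = |-1.843 − (-1.787)| = 0.056 V

0.056 V


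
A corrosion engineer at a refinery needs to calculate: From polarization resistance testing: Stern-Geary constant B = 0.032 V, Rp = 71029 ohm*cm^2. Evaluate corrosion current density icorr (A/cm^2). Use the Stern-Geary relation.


Apply the Stern-Geary relation: icorr = B / Rp
icorr = 0.032 / 71029 = 4.505×10^-7 A/cm^2

4.505×10^-7 A/cm^2


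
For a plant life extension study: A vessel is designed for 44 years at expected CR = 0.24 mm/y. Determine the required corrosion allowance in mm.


Corrosion allowance = CR × design life
CA = 0.24 * 44 = 10.56 mm

10.56 mm


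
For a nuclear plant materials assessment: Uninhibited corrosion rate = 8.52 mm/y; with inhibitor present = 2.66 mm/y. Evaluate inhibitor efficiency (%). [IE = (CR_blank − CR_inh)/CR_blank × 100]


Apply the inhibitor-efficiency definition: IE = (CR_blank − CR_inh)/CR_blank × 100
IE = (8.52 − 2.66) / 8.52 × 100
IE = 5.86 / 8.52 × 100 = 68.8 %

68.8 %


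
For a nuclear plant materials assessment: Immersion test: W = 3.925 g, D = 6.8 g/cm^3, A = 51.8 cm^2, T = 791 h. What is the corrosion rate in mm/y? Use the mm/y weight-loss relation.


Apply the mm/y weight-loss relation: CR = 87600 * W / (D * A * T)
Numerator: 87600 * 3.925 = 343830.0
Denominator: 6.8 * 51.8 * 791 = 278621.84
CR = 343830.0 / 278621.84 = 1.23404 mm/y

1.23404 mm/y


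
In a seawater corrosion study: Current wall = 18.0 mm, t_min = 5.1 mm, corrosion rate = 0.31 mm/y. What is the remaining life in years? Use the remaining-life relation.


Apply the remaining-life relation: RL = (t_current − t_min) / CR
RL = (18.0 − 5.1) / 0.31 = 12.9 / 0.31 = 41.6 years

41.6 years


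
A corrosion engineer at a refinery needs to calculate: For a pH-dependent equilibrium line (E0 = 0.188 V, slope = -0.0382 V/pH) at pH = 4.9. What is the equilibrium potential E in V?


Apply the Pourbaix line equation: E = E0 + slope*pH
E = 0.188 + (-0.0382)*4.9 = 0.188 + (-0.18718) = 0.00082 V
Rounded to 3 decimal places: E = 0.001 V

0.001 V


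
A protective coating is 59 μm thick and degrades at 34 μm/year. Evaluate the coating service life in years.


Service life = thickness / degradation rate
Life = 59 / 34 = 1.7 years

1.7 years


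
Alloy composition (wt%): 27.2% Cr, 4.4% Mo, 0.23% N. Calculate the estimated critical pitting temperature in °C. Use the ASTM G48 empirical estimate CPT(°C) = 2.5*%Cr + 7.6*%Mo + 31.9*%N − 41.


Apply the ASTM G48 empirical CPT estimate: CPT(°C) = 2.5*%Cr + 7.6*%Mo + 31.9*%N − 41
2.5*27.2 = 68; 7.6*4.4 = 33.44; 31.9*0.23 = 7.337
CPT = 68 + 33.44 + 7.337 − 41 = 67.777 °C
Rounded to 0.1 °C: CPT ≈ 67.8 °C

67.8 °C


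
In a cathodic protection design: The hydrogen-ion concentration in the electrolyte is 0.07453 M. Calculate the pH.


pH = −log10[H+]
pH = −log10(0.07453) = 1.13

1.13


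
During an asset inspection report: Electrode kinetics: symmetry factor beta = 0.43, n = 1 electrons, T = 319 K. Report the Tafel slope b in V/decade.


Apply the Tafel slope relation: b = 2.303*R*T/(beta*n*F)
Numerator: 2.303 * 8.314 * 319 = 6107.94
Denominator: 0.43 * 1 * 96485 = 41488.55
b = 6107.94 / 41488.55 = 0.147 V/decade

0.147 V/decade


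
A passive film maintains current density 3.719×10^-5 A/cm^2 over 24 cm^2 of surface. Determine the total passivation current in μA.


I = i_pass * A, then convert A → μA (×10^6)
I = 3.719×10^-5 * 24 * 10^6 = 892.56 μA

892.56 μA


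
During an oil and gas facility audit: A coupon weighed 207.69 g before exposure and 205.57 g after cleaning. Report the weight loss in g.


Weight loss = initial − final
WL = 207.69 − 205.57 = 2.12 g

2.12 g


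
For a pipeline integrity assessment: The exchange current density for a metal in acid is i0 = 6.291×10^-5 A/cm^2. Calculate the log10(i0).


i0 = 6.291×10^-5 A/cm^2
log10(i0) = -4.201

-4.201


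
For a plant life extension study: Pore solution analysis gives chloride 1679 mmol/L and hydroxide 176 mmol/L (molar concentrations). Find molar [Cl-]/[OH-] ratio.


Threshold parameter = [Cl-] / [OH-] (molar basis; both in mmol/L, so units cancel)
Ratio = 1679 / 176 = 9.54

9.54


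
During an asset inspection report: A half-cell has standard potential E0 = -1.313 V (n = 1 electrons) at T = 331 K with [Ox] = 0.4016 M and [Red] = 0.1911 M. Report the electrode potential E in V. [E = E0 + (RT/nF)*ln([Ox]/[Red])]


Apply the Nernst equation: E = E0 + (RT/nF)*ln([Ox]/[Red])
Step 1: RT/nF = 8.314*331/(1*96485) = 0.02852188 V
Step 2: [Ox]/[Red] = 0.4016/0.1911 = 2.101518
Step 3: ln(2.101518) = 0.74266
Step 4: correction = 0.02852188 * 0.74266 = 0.0212 V
E = -1.313 + 0.0212 = -1.2918 V

-1.2918 V


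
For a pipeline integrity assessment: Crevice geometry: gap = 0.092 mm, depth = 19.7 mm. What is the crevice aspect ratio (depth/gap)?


Aspect ratio = depth / gap
Ratio = 19.7 / 0.092 = 214.1

214.1


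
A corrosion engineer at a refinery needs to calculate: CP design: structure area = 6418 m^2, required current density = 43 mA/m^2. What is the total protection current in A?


I = area * current density, then convert mA → A (÷1000)
I = 6418 * 43 / 1000 = 275.97 A

275.97 A


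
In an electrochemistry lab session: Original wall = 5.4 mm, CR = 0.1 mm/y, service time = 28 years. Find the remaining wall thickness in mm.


Remaining wall = original − CR × time
t = 5.4 − 0.1*28 = 5.4 − 2.8 = 2.6 mm

2.6 mm


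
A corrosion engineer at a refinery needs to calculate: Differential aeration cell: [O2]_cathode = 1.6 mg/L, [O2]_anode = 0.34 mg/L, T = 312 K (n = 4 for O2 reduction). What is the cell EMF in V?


Apply the Nernst concentration-cell relation: E = (RT/nF)*ln(C_cathode/C_anode)
RT/nF = 8.314*312/(4*96485) = 0.00672117 V
ln(1.6/0.34) = 1.54881
E = 0.00672117 * 1.54881 = 0.01041 V

0.01041 V


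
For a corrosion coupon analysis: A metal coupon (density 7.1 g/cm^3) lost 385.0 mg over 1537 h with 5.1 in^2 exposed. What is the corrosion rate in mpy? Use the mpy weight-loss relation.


Apply the mpy weight-loss relation: CR = 534 * W / (D * A * T)
Numerator: 534 * 385.0 = 205590.0
Denominator: 7.1 * 5.1 * 1537 = 55654.77
CR = 205590.0 / 55654.77 = 3.694 mpy

3.694 mpy


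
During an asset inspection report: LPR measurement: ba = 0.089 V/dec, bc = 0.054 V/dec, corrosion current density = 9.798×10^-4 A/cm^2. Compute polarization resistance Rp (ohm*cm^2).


Apply the Stern-Geary equation: Rp = ba*bc / (2.303*icorr*(ba+bc))
ba*bc = 0.089*0.054 = 0.004806
ba+bc = 0.143; 2.303*icorr*(ba+bc) = 2.303*9.798×10^-4*0.143 = 3.2267655×10^-4
Rp = 0.004806 / 3.2267655×10^-4 = 14.89 ohm*cm^2

14.89 ohm*cm^2


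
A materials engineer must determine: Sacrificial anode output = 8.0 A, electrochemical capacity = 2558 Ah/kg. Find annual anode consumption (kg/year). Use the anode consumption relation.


Annual consumption = current * hours per year / capacity
Rate = 8.0 * 8760 / 2558 = 27.4 kg/year

27.4 kg/year


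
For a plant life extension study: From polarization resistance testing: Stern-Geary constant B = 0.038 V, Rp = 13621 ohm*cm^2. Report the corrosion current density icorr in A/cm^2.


Apply the Stern-Geary relation: icorr = B / Rp
icorr = 0.038 / 13621 = 2.79×10^-6 A/cm^2

2.79×10^-6 A/cm^2


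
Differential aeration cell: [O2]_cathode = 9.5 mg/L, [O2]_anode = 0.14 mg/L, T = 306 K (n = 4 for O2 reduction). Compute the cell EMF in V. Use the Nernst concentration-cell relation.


Apply the Nernst concentration-cell relation: E = (RT/nF)*ln(C_cathode/C_anode)
RT/nF = 8.314*306/(4*96485) = 0.00659192 V
ln(9.5/0.14) = 4.2174
E = 0.00659192 * 4.2174 = 0.0278 V

0.0278 V


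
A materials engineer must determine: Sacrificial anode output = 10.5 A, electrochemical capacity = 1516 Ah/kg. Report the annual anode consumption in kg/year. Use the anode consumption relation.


Annual consumption = current * hours per year / capacity
Rate = 10.5 * 8760 / 1516 = 60.7 kg/year

60.7 kg/year


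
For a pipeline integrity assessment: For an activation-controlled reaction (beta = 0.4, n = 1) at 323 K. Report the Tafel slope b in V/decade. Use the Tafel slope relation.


Apply the Tafel slope relation: b = 2.303*R*T/(beta*n*F)
Numerator: 2.303 * 8.314 * 323 = 6184.53
Denominator: 0.4 * 1 * 96485 = 38594.0
b = 6184.53 / 38594.0 = 0.16 V/decade

0.16 V/decade
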